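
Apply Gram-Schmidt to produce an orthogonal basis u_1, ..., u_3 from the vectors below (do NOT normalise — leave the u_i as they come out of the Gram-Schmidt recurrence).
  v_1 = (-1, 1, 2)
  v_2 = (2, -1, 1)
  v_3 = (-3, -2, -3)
Orthogonal basis:
  u_1 = (-1, 1, 2)
  u_2 = (11/6, -5/6, 4/3)
  u_3 = (-48/35, -16/7, 16/35)

Apply the Gram-Schmidt recurrence
  u_1 = v_1
  u_i = v_i − Σ_{j<i} ((v_i · u_j) / (u_j · u_j)) · u_j.

Step by step this gives:
  u_1 = (-1, 1, 2)
  u_2 = (11/6, -5/6, 4/3)
  u_3 = (-48/35, -16/7, 16/35)

Orthogonality check:
  u_2 · u_1 = 0 (should be 0)
  u_3 · u_1 = 0 (should be 0)
  u_3 · u_2 = 0 (should be 0)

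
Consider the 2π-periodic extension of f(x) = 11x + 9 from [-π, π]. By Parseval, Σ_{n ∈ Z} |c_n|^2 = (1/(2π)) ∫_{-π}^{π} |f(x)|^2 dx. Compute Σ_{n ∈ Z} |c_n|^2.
Σ |c_n|^2 = 121π^2/3 + 81

Expand and integrate term by term over [-π, π]:
  ∫ (11x)^2 dx = 121·(2π^3/3); ∫ 2·11·(9)·x dx = 0 (odd integrand); ∫ 9^2 dx = 81·2π.
So (1/(2π)) ∫_{-π}^{π} (11x + 9)^2 dx = 121π^2/3 + 81 = 121π^2/3 + 81.
Parseval ⇒ Σ |c_n|^2 = 121π^2/3 + 81.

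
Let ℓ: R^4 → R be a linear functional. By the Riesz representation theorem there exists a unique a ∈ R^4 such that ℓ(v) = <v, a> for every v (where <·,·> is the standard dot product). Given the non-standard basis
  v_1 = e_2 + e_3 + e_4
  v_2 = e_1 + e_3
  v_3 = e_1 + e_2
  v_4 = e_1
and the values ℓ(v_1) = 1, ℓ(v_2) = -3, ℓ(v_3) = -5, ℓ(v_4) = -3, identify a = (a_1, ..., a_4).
a = (-3, -2, 0, 3)

Write a = (a_1, ..., a_4) in the standard basis. For each basis vector v_i, ℓ(v_i) = <v_i, a> is a linear equation in the a_j's. Collect the n equations into a matrix system V a = ℓ, where row i of V is v_i (expressed in the standard basis). Since V is invertible (lower-triangular with 1s on the diagonal, up to permutation), solve by back-substitution:
  V =
[[0, 1, 1, 1],
 [1, 0, 1, 0],
 [1, 1, 0, 0],
 [1, 0, 0, 0]]
  V a = (1, -3, -5, -3)
Solving gives a = (-3, -2, 0, 3).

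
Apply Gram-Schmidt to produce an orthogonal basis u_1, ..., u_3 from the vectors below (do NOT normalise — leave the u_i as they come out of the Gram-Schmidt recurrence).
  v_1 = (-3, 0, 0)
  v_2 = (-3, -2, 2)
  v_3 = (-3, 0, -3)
Orthogonal basis:
  u_1 = (-3, 0, 0)
  u_2 = (0, -2, 2)
  u_3 = (0, -3/2, -3/2)

Apply the Gram-Schmidt recurrence
  u_1 = v_1
  u_i = v_i − Σ_{j<i} ((v_i · u_j) / (u_j · u_j)) · u_j.

Step by step this gives:
  u_1 = (-3, 0, 0)
  u_2 = (0, -2, 2)
  u_3 = (0, -3/2, -3/2)

Orthogonality check:
  u_2 · u_1 = 0 (should be 0)
  u_3 · u_1 = 0 (should be 0)
  u_3 · u_2 = 0 (should be 0)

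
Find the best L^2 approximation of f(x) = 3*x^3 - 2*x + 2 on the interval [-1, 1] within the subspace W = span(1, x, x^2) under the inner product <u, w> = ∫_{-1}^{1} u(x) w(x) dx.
g(x) = 2 - x/5

The best approximation g ∈ W is the orthogonal projection of f onto W. Writing g = a_0 + a_1 x + a_2 x^2, the coefficients solve the normal equations G · a = b where
  G_{ij} = <φ_i, φ_j> and b_i = <f, φ_i>, with φ_0 = 1, φ_1 = x, φ_2 = x^2.
G =
  [2, 0, 2/3]
  [0, 2/3, 0]
  [2/3, 0, 2/5],
b = (4, -2/15, 4/3).
Solving gives a_0 = 2, a_1 = -1/5, a_2 = 0, so
  g(x) = 2 - x/5.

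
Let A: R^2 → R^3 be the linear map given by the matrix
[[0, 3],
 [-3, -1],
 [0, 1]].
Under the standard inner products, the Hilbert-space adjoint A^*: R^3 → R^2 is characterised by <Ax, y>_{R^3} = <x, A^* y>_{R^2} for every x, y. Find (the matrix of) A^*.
A^* = A^T =
[[0, -3, 0],
 [3, -1, 1]]

For real matrices with standard dot products, the defining identity <Ax, y> = <x, A^* y> gives (Ax)^T y = x^T (A^*) y, i.e. x^T A^T y = x^T (A^*) y. Since this holds for all x, y, we must have A^* = A^T. Therefore
A^* =
[[0, -3, 0],
 [3, -1, 1]].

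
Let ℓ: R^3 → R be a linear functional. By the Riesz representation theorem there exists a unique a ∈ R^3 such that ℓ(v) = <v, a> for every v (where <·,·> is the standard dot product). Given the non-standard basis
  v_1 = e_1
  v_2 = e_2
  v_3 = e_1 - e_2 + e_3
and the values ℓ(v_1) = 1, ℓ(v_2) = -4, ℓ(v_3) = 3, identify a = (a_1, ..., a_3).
a = (1, -4, -2)

Write a = (a_1, ..., a_3) in the standard basis. For each basis vector v_i, ℓ(v_i) = <v_i, a> is a linear equation in the a_j's. Collect the n equations into a matrix system V a = ℓ, where row i of V is v_i (expressed in the standard basis). Since V is invertible (lower-triangular with 1s on the diagonal, up to permutation), solve by back-substitution:
  V =
[[1, 0, 0],
 [0, 1, 0],
 [1, -1, 1]]
  V a = (1, -4, 3)
Solving gives a = (1, -4, -2).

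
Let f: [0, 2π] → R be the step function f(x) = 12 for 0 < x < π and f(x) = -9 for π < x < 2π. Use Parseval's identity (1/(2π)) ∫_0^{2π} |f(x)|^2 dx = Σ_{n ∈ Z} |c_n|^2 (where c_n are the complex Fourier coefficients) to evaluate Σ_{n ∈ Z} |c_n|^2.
Σ |c_n|^2 = 225/2

Parseval equates the L^2 energy of f (normalised by 1/(2π)) with the ℓ^2 sum of its Fourier coefficients: (1/(2π)) ∫_0^{2π} |f|^2 = Σ |c_n|^2.
Compute the left side: (1/(2π)) [∫_0^π 12^2 dx + ∫_π^{2π} (-9)^2 dx] = (1/(2π)) · (144π + 81π) = (144 + 81)/2 = 225/2.
So Σ_{n ∈ Z} |c_n|^2 = 225/2.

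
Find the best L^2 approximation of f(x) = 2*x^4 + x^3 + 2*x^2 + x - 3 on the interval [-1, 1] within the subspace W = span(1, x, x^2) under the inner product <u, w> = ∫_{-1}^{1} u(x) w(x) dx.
g(x) = 26*x^2/7 + 8*x/5 - 111/35

The best approximation g ∈ W is the orthogonal projection of f onto W. Writing g = a_0 + a_1 x + a_2 x^2, the coefficients solve the normal equations G · a = b where
  G_{ij} = <φ_i, φ_j> and b_i = <f, φ_i>, with φ_0 = 1, φ_1 = x, φ_2 = x^2.
G =
  [2, 0, 2/3]
  [0, 2/3, 0]
  [2/3, 0, 2/5],
b = (-58/15, 16/15, -22/35).
Solving gives a_0 = -111/35, a_1 = 8/5, a_2 = 26/7, so
  g(x) = 26*x^2/7 + 8*x/5 - 111/35.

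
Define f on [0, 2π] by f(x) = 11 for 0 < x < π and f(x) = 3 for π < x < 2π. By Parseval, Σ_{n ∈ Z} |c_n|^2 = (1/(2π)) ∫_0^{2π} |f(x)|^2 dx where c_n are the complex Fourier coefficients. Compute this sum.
Σ |c_n|^2 = 65

Parseval equates the L^2 energy of f (normalised by 1/(2π)) with the ℓ^2 sum of its Fourier coefficients: (1/(2π)) ∫_0^{2π} |f|^2 = Σ |c_n|^2.
Compute the left side: (1/(2π)) [∫_0^π 11^2 dx + ∫_π^{2π} 3^2 dx] = (1/(2π)) · (121π + 9π) = (121 + 9)/2 = 65.
So Σ_{n ∈ Z} |c_n|^2 = 65.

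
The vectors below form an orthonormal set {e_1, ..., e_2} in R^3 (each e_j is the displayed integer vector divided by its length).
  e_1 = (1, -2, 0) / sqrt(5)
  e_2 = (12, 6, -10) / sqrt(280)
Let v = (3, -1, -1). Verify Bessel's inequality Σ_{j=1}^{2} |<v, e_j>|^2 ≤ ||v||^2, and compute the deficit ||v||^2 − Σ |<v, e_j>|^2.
Σ |<v, e_j>|^2 = 75/7; ||v||^2 = 11; deficit = 2/7

Write each e_j = u_j / sqrt(<u_j, u_j>) where u_j is the displayed integer vector. Then <v, e_j> = <v, u_j> / sqrt(<u_j, u_j>), so |<v, e_j>|^2 = <v, u_j>^2 / <u_j, u_j>.
Coefficients: <v, e_1> = 5/sqrt(5), <v, e_2> = 40/sqrt(280).
Square and sum: Σ |<v, e_j>|^2 = 75/7.
Compute ||v||^2 = v·v = 11.
Deficit = 11 − 75/7 = 2/7 ≥ 0, confirming Bessel's inequality. (The deficit equals ||v − Σ <v,e_j> e_j||^2, the squared distance from v to span{e_j}.)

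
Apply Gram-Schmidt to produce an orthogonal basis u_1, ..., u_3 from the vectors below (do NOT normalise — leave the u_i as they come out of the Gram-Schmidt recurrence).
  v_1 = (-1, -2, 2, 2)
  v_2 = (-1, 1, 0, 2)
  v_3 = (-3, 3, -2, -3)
Orthogonal basis:
  u_1 = (-1, -2, 2, 2)
  u_2 = (-10/13, 19/13, -6/13, 20/13)
  u_3 = (-82/23, 4/23, 6/23, -43/23)

Apply the Gram-Schmidt recurrence
  u_1 = v_1
  u_i = v_i − Σ_{j<i} ((v_i · u_j) / (u_j · u_j)) · u_j.

Step by step this gives:
  u_1 = (-1, -2, 2, 2)
  u_2 = (-10/13, 19/13, -6/13, 20/13)
  u_3 = (-82/23, 4/23, 6/23, -43/23)

Orthogonality check:
  u_2 · u_1 = 0 (should be 0)
  u_3 · u_1 = 0 (should be 0)
  u_3 · u_2 = 0 (should be 0)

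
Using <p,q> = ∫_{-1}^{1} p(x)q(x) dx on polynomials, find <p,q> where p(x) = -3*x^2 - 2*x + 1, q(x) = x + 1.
<p,q> = -4/3

Expand the product: p(x)·q(x) = -3*x^3 - 5*x^2 - x + 1.
∫_{-1}^{1} of each monomial x^k gives [2/(k+1) if k even, 0 if k odd]. Integrating term-by-term (or equivalently evaluating the antiderivative F(x) = -3*x^4/4 - 5*x^3/3 - x^2/2 + x at the endpoints):
  F(1) − F(−1) = -23/12 − (-7/12) = -4/3.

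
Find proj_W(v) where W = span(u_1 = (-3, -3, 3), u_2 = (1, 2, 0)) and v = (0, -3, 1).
proj_W(v) = (-4/3, -7/3, 1/3)

Set up U = [u_1 | ... | u_2] ∈ R^(3×2). The projector onto W = col(U) is P = U (U^T U)^(-1) U^T.
Compute U^T U =
  [27, -9]
  [-9, 5],
and U^T v = (12, -6).
Solve U^T U · c = U^T v for the coefficients: c = (1/9, -1). The projection is proj_W(v) = U c.
Check: (v - proj_W(v)) · u_1 = 0  (should be 0).
Check: (v - proj_W(v)) · u_2 = 0  (should be 0).
Result: proj_W(v) = (-4/3, -7/3, 1/3).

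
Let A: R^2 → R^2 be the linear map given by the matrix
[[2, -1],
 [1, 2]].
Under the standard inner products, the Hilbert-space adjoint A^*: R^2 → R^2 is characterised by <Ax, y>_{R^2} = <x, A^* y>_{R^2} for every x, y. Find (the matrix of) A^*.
A^* = A^T =
[[2, 1],
 [-1, 2]]

For real matrices with standard dot products, the defining identity <Ax, y> = <x, A^* y> gives (Ax)^T y = x^T (A^*) y, i.e. x^T A^T y = x^T (A^*) y. Since this holds for all x, y, we must have A^* = A^T. Therefore
A^* =
[[2, 1],
 [-1, 2]].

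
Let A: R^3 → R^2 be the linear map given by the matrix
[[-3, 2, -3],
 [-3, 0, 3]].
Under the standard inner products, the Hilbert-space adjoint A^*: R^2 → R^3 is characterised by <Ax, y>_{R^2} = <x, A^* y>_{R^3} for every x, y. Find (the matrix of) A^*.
A^* = A^T =
[[-3, -3],
 [2, 0],
 [-3, 3]]

For real matrices with standard dot products, the defining identity <Ax, y> = <x, A^* y> gives (Ax)^T y = x^T (A^*) y, i.e. x^T A^T y = x^T (A^*) y. Since this holds for all x, y, we must have A^* = A^T. Therefore
A^* =
[[-3, -3],
 [2, 0],
 [-3, 3]].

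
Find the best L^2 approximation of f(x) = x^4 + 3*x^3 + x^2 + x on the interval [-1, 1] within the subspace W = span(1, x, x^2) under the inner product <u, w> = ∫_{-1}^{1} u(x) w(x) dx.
g(x) = 13*x^2/7 + 14*x/5 - 3/35

The best approximation g ∈ W is the orthogonal projection of f onto W. Writing g = a_0 + a_1 x + a_2 x^2, the coefficients solve the normal equations G · a = b where
  G_{ij} = <φ_i, φ_j> and b_i = <f, φ_i>, with φ_0 = 1, φ_1 = x, φ_2 = x^2.
G =
  [2, 0, 2/3]
  [0, 2/3, 0]
  [2/3, 0, 2/5],
b = (16/15, 28/15, 24/35).
Solving gives a_0 = -3/35, a_1 = 14/5, a_2 = 13/7, so
  g(x) = 13*x^2/7 + 14*x/5 - 3/35.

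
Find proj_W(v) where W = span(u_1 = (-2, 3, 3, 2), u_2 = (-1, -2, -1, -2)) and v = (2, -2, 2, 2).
proj_W(v) = (192/139, 76/139, -28/139, 120/139)

Set up U = [u_1 | ... | u_2] ∈ R^(4×2). The projector onto W = col(U) is P = U (U^T U)^(-1) U^T.
Compute U^T U =
  [26, -11]
  [-11, 10],
and U^T v = (0, -4).
Solve U^T U · c = U^T v for the coefficients: c = (-44/139, -104/139). The projection is proj_W(v) = U c.
Check: (v - proj_W(v)) · u_1 = 0  (should be 0).
Check: (v - proj_W(v)) · u_2 = 0  (should be 0).
Result: proj_W(v) = (192/139, 76/139, -28/139, 120/139).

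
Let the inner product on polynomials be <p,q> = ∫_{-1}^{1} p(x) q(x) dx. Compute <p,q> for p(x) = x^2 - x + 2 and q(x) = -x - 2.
<p,q> = -26/3

Expand the product: p(x)·q(x) = -x^3 - x^2 - 4.
∫_{-1}^{1} of each monomial x^k gives [2/(k+1) if k even, 0 if k odd]. Integrating term-by-term (or equivalently evaluating the antiderivative F(x) = -x^4/4 - x^3/3 - 4*x at the endpoints):
  F(1) − F(−1) = -55/12 − (49/12) = -26/3.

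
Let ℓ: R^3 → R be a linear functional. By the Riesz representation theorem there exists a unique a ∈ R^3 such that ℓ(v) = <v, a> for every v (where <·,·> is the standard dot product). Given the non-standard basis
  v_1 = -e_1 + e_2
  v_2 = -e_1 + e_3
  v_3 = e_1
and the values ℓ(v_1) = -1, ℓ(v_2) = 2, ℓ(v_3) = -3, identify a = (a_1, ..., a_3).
a = (-3, -4, -1)

Write a = (a_1, ..., a_3) in the standard basis. For each basis vector v_i, ℓ(v_i) = <v_i, a> is a linear equation in the a_j's. Collect the n equations into a matrix system V a = ℓ, where row i of V is v_i (expressed in the standard basis). Since V is invertible (lower-triangular with 1s on the diagonal, up to permutation), solve by back-substitution:
  V =
[[-1, 1, 0],
 [-1, 0, 1],
 [1, 0, 0]]
  V a = (-1, 2, -3)
Solving gives a = (-3, -4, -1).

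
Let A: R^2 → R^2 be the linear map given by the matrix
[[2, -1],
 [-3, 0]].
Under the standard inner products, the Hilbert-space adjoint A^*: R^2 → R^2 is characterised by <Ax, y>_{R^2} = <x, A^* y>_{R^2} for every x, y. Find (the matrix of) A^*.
A^* = A^T =
[[2, -3],
 [-1, 0]]

For real matrices with standard dot products, the defining identity <Ax, y> = <x, A^* y> gives (Ax)^T y = x^T (A^*) y, i.e. x^T A^T y = x^T (A^*) y. Since this holds for all x, y, we must have A^* = A^T. Therefore
A^* =
[[2, -3],
 [-1, 0]].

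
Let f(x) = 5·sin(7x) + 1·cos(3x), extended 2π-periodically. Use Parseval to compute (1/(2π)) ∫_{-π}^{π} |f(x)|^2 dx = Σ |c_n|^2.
Σ |c_n|^2 = 13

Expand |f|^2 and use orthogonality of {sin(nx), cos(mx)} on [-π, π]:
  ∫_{-π}^{π} sin(nx)^2 dx = π, ∫ cos(mx)^2 dx = π, and cross terms integrate to 0.
So ∫_{-π}^{π} f(x)^2 dx = 5^2 · π + 1^2 · π = (25 + 1)π.
Divide by 2π: (25 + 1)/2 = 13.
By Parseval, this equals Σ |c_n|^2.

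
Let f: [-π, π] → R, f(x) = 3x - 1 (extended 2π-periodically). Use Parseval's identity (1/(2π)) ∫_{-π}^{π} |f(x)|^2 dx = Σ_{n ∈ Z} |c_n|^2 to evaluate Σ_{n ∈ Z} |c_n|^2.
Σ |c_n|^2 = 3π^2 + 1

Expand and integrate term by term over [-π, π]:
  ∫ (3x)^2 dx = 9·(2π^3/3); ∫ 2·3·(-1)·x dx = 0 (odd integrand); ∫ (-1)^2 dx = 1·2π.
So (1/(2π)) ∫_{-π}^{π} (3x - 1)^2 dx = 9π^2/3 + 1 = 3π^2 + 1.
Parseval ⇒ Σ |c_n|^2 = 3π^2 + 1.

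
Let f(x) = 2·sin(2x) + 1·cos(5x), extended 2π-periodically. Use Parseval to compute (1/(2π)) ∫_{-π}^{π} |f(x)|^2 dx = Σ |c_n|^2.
Σ |c_n|^2 = 5/2

Expand |f|^2 and use orthogonality of {sin(nx), cos(mx)} on [-π, π]:
  ∫_{-π}^{π} sin(nx)^2 dx = π, ∫ cos(mx)^2 dx = π, and cross terms integrate to 0.
So ∫_{-π}^{π} f(x)^2 dx = 2^2 · π + 1^2 · π = (4 + 1)π.
Divide by 2π: (4 + 1)/2 = 5/2.
By Parseval, this equals Σ |c_n|^2.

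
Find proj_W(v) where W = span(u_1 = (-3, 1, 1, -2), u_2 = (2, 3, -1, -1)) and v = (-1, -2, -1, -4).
proj_W(v) = (-400/221, 27/221, 11/17, -199/221)

Set up U = [u_1 | ... | u_2] ∈ R^(4×2). The projector onto W = col(U) is P = U (U^T U)^(-1) U^T.
Compute U^T U =
  [15, -2]
  [-2, 15],
and U^T v = (8, -3).
Solve U^T U · c = U^T v for the coefficients: c = (114/221, -29/221). The projection is proj_W(v) = U c.
Check: (v - proj_W(v)) · u_1 = 0  (should be 0).
Check: (v - proj_W(v)) · u_2 = 0  (should be 0).
Result: proj_W(v) = (-400/221, 27/221, 11/17, -199/221).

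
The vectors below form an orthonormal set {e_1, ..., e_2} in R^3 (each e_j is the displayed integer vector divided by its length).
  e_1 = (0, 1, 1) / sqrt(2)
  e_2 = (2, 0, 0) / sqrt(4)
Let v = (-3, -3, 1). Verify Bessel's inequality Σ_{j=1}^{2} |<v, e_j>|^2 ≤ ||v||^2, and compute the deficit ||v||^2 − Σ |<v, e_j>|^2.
Σ |<v, e_j>|^2 = 11; ||v||^2 = 19; deficit = 8

Write each e_j = u_j / sqrt(<u_j, u_j>) where u_j is the displayed integer vector. Then <v, e_j> = <v, u_j> / sqrt(<u_j, u_j>), so |<v, e_j>|^2 = <v, u_j>^2 / <u_j, u_j>.
Coefficients: <v, e_1> = -2/sqrt(2), <v, e_2> = -6/sqrt(4).
Square and sum: Σ |<v, e_j>|^2 = 11.
Compute ||v||^2 = v·v = 19.
Deficit = 19 − 11 = 8 ≥ 0, confirming Bessel's inequality. (The deficit equals ||v − Σ <v,e_j> e_j||^2, the squared distance from v to span{e_j}.)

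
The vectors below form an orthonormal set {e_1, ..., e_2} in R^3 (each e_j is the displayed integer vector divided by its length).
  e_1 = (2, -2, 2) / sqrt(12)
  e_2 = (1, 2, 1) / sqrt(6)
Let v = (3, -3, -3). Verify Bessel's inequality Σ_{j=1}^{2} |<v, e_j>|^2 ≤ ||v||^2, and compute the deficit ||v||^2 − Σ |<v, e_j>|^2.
Σ |<v, e_j>|^2 = 9; ||v||^2 = 27; deficit = 18

Write each e_j = u_j / sqrt(<u_j, u_j>) where u_j is the displayed integer vector. Then <v, e_j> = <v, u_j> / sqrt(<u_j, u_j>), so |<v, e_j>|^2 = <v, u_j>^2 / <u_j, u_j>.
Coefficients: <v, e_1> = 6/sqrt(12), <v, e_2> = -6/sqrt(6).
Square and sum: Σ |<v, e_j>|^2 = 9.
Compute ||v||^2 = v·v = 27.
Deficit = 27 − 9 = 18 ≥ 0, confirming Bessel's inequality. (The deficit equals ||v − Σ <v,e_j> e_j||^2, the squared distance from v to span{e_j}.)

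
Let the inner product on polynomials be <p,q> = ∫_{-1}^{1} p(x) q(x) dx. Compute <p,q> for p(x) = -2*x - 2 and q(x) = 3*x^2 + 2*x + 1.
<p,q> = -32/3

Expand the product: p(x)·q(x) = -6*x^3 - 10*x^2 - 6*x - 2.
∫_{-1}^{1} of each monomial x^k gives [2/(k+1) if k even, 0 if k odd]. Integrating term-by-term (or equivalently evaluating the antiderivative F(x) = -3*x^4/2 - 10*x^3/3 - 3*x^2 - 2*x at the endpoints):
  F(1) − F(−1) = -59/6 − (5/6) = -32/3.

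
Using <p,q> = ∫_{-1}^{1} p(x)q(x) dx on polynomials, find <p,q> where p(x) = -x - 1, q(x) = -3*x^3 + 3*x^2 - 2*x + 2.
<p,q> = -52/15

Expand the product: p(x)·q(x) = 3*x^4 - x^2 - 2.
∫_{-1}^{1} of each monomial x^k gives [2/(k+1) if k even, 0 if k odd]. Integrating term-by-term (or equivalently evaluating the antiderivative F(x) = 3*x^5/5 - x^3/3 - 2*x at the endpoints):
  F(1) − F(−1) = -26/15 − (26/15) = -52/15.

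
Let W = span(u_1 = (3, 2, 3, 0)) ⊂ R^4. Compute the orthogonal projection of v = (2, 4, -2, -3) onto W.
proj_W(v) = (12/11, 8/11, 12/11, 0)

Set up U = [u_1 | ... | u_1] ∈ R^(4×1). The projector onto W = col(U) is P = U (U^T U)^(-1) U^T.
Compute U^T U =
  [22],
and U^T v = (8).
Solve U^T U · c = U^T v for the coefficients: c = (4/11). The projection is proj_W(v) = U c.
Check: (v - proj_W(v)) · u_1 = 0  (should be 0).
Result: proj_W(v) = (12/11, 8/11, 12/11, 0).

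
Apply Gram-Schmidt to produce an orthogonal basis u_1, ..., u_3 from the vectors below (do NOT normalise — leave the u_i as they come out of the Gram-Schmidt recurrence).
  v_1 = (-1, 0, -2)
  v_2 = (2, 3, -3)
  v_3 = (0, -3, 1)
Orthogonal basis:
  u_1 = (-1, 0, -2)
  u_2 = (14/5, 3, -7/5)
  u_3 = (54/47, -63/47, -27/47)

Apply the Gram-Schmidt recurrence
  u_1 = v_1
  u_i = v_i − Σ_{j<i} ((v_i · u_j) / (u_j · u_j)) · u_j.

Step by step this gives:
  u_1 = (-1, 0, -2)
  u_2 = (14/5, 3, -7/5)
  u_3 = (54/47, -63/47, -27/47)

Orthogonality check:
  u_2 · u_1 = 0 (should be 0)
  u_3 · u_1 = 0 (should be 0)
  u_3 · u_2 = 0 (should be 0)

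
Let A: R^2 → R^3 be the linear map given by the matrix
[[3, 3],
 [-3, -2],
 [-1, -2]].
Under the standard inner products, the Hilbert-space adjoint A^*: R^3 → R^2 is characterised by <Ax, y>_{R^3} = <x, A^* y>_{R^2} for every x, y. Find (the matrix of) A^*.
A^* = A^T =
[[3, -3, -1],
 [3, -2, -2]]

For real matrices with standard dot products, the defining identity <Ax, y> = <x, A^* y> gives (Ax)^T y = x^T (A^*) y, i.e. x^T A^T y = x^T (A^*) y. Since this holds for all x, y, we must have A^* = A^T. Therefore
A^* =
[[3, -3, -1],
 [3, -2, -2]].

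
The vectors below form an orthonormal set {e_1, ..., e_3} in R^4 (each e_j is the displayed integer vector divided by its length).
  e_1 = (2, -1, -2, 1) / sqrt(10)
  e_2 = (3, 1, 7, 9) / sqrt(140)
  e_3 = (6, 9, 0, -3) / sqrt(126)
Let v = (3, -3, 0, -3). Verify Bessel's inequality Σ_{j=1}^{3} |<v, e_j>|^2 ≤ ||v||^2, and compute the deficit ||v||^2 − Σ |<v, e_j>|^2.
Σ |<v, e_j>|^2 = 27/4; ||v||^2 = 27; deficit = 81/4

Write each e_j = u_j / sqrt(<u_j, u_j>) where u_j is the displayed integer vector. Then <v, e_j> = <v, u_j> / sqrt(<u_j, u_j>), so |<v, e_j>|^2 = <v, u_j>^2 / <u_j, u_j>.
Coefficients: <v, e_1> = 6/sqrt(10), <v, e_2> = -21/sqrt(140), <v, e_3> = 0/sqrt(126).
Square and sum: Σ |<v, e_j>|^2 = 27/4.
Compute ||v||^2 = v·v = 27.
Deficit = 27 − 27/4 = 81/4 ≥ 0, confirming Bessel's inequality. (The deficit equals ||v − Σ <v,e_j> e_j||^2, the squared distance from v to span{e_j}.)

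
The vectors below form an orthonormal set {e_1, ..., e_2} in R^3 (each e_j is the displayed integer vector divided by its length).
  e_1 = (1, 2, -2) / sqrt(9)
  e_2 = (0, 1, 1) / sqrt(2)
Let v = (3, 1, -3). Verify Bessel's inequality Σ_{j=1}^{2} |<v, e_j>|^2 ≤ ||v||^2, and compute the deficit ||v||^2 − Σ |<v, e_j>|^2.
Σ |<v, e_j>|^2 = 139/9; ||v||^2 = 19; deficit = 32/9

Write each e_j = u_j / sqrt(<u_j, u_j>) where u_j is the displayed integer vector. Then <v, e_j> = <v, u_j> / sqrt(<u_j, u_j>), so |<v, e_j>|^2 = <v, u_j>^2 / <u_j, u_j>.
Coefficients: <v, e_1> = 11/sqrt(9), <v, e_2> = -2/sqrt(2).
Square and sum: Σ |<v, e_j>|^2 = 139/9.
Compute ||v||^2 = v·v = 19.
Deficit = 19 − 139/9 = 32/9 ≥ 0, confirming Bessel's inequality. (The deficit equals ||v − Σ <v,e_j> e_j||^2, the squared distance from v to span{e_j}.)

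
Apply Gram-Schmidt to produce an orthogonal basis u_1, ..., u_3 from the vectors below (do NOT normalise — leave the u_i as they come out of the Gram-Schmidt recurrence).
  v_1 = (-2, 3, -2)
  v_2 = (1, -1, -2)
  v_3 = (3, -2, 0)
Orthogonal basis:
  u_1 = (-2, 3, -2)
  u_2 = (15/17, -14/17, -36/17)
  u_3 = (96/101, 72/101, 12/101)

Apply the Gram-Schmidt recurrence
  u_1 = v_1
  u_i = v_i − Σ_{j<i} ((v_i · u_j) / (u_j · u_j)) · u_j.

Step by step this gives:
  u_1 = (-2, 3, -2)
  u_2 = (15/17, -14/17, -36/17)
  u_3 = (96/101, 72/101, 12/101)

Orthogonality check:
  u_2 · u_1 = 0 (should be 0)
  u_3 · u_1 = 0 (should be 0)
  u_3 · u_2 = 0 (should be 0)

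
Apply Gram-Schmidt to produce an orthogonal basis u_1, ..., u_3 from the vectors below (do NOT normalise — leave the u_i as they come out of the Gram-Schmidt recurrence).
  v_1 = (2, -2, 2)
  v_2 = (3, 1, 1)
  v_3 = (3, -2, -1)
Orthogonal basis:
  u_1 = (2, -2, 2)
  u_2 = (2, 2, 0)
  u_3 = (7/6, -7/6, -7/3)

Apply the Gram-Schmidt recurrence
  u_1 = v_1
  u_i = v_i − Σ_{j<i} ((v_i · u_j) / (u_j · u_j)) · u_j.

Step by step this gives:
  u_1 = (2, -2, 2)
  u_2 = (2, 2, 0)
  u_3 = (7/6, -7/6, -7/3)

Orthogonality check:
  u_2 · u_1 = 0 (should be 0)
  u_3 · u_1 = 0 (should be 0)
  u_3 · u_2 = 0 (should be 0)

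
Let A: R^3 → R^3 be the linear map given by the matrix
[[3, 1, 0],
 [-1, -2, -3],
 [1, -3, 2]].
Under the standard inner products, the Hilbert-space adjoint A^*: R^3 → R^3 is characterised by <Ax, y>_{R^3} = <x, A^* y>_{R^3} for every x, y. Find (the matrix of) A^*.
A^* = A^T =
[[3, -1, 1],
 [1, -2, -3],
 [0, -3, 2]]

For real matrices with standard dot products, the defining identity <Ax, y> = <x, A^* y> gives (Ax)^T y = x^T (A^*) y, i.e. x^T A^T y = x^T (A^*) y. Since this holds for all x, y, we must have A^* = A^T. Therefore
A^* =
[[3, -1, 1],
 [1, -2, -3],
 [0, -3, 2]].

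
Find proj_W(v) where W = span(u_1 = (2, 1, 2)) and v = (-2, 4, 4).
proj_W(v) = (16/9, 8/9, 16/9)

Set up U = [u_1 | ... | u_1] ∈ R^(3×1). The projector onto W = col(U) is P = U (U^T U)^(-1) U^T.
Compute U^T U =
  [9],
and U^T v = (8).
Solve U^T U · c = U^T v for the coefficients: c = (8/9). The projection is proj_W(v) = U c.
Check: (v - proj_W(v)) · u_1 = 0  (should be 0).
Result: proj_W(v) = (16/9, 8/9, 16/9).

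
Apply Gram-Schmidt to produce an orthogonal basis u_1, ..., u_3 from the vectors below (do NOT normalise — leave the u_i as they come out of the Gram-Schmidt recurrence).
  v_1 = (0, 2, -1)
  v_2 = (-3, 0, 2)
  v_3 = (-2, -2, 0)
Orthogonal basis:
  u_1 = (0, 2, -1)
  u_2 = (-3, 4/5, 8/5)
  u_3 = (-56/61, -42/61, -84/61)

Apply the Gram-Schmidt recurrence
  u_1 = v_1
  u_i = v_i − Σ_{j<i} ((v_i · u_j) / (u_j · u_j)) · u_j.

Step by step this gives:
  u_1 = (0, 2, -1)
  u_2 = (-3, 4/5, 8/5)
  u_3 = (-56/61, -42/61, -84/61)

Orthogonality check:
  u_2 · u_1 = 0 (should be 0)
  u_3 · u_1 = 0 (should be 0)
  u_3 · u_2 = 0 (should be 0)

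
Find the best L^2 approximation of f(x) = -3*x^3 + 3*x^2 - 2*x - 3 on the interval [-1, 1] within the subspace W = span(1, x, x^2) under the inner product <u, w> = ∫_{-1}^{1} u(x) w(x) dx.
g(x) = 3*x^2 - 19*x/5 - 3

The best approximation g ∈ W is the orthogonal projection of f onto W. Writing g = a_0 + a_1 x + a_2 x^2, the coefficients solve the normal equations G · a = b where
  G_{ij} = <φ_i, φ_j> and b_i = <f, φ_i>, with φ_0 = 1, φ_1 = x, φ_2 = x^2.
G =
  [2, 0, 2/3]
  [0, 2/3, 0]
  [2/3, 0, 2/5],
b = (-4, -38/15, -4/5).
Solving gives a_0 = -3, a_1 = -19/5, a_2 = 3, so
  g(x) = 3*x^2 - 19*x/5 - 3.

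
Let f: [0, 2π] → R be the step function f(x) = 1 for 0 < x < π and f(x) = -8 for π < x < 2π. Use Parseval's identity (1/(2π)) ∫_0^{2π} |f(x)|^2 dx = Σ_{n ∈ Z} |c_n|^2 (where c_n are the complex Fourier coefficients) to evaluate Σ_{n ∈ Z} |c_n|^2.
Σ |c_n|^2 = 65/2

Parseval equates the L^2 energy of f (normalised by 1/(2π)) with the ℓ^2 sum of its Fourier coefficients: (1/(2π)) ∫_0^{2π} |f|^2 = Σ |c_n|^2.
Compute the left side: (1/(2π)) [∫_0^π 1^2 dx + ∫_π^{2π} (-8)^2 dx] = (1/(2π)) · (1π + 64π) = (1 + 64)/2 = 65/2.
So Σ_{n ∈ Z} |c_n|^2 = 65/2.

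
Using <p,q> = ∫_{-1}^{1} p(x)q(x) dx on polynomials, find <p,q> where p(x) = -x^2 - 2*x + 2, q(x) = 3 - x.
<p,q> = 34/3

Expand the product: p(x)·q(x) = x^3 - x^2 - 8*x + 6.
∫_{-1}^{1} of each monomial x^k gives [2/(k+1) if k even, 0 if k odd]. Integrating term-by-term (or equivalently evaluating the antiderivative F(x) = x^4/4 - x^3/3 - 4*x^2 + 6*x at the endpoints):
  F(1) − F(−1) = 23/12 − (-113/12) = 34/3.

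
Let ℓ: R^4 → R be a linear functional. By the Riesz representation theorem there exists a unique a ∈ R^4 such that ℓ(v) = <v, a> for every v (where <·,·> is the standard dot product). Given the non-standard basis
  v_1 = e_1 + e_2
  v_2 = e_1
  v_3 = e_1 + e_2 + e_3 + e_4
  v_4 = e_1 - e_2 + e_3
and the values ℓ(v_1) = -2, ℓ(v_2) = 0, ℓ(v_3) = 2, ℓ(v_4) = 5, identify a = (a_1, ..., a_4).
a = (0, -2, 3, 1)

Write a = (a_1, ..., a_4) in the standard basis. For each basis vector v_i, ℓ(v_i) = <v_i, a> is a linear equation in the a_j's. Collect the n equations into a matrix system V a = ℓ, where row i of V is v_i (expressed in the standard basis). Since V is invertible (lower-triangular with 1s on the diagonal, up to permutation), solve by back-substitution:
  V =
[[1, 1, 0, 0],
 [1, 0, 0, 0],
 [1, 1, 1, 1],
 [1, -1, 1, 0]]
  V a = (-2, 0, 2, 5)
Solving gives a = (0, -2, 3, 1).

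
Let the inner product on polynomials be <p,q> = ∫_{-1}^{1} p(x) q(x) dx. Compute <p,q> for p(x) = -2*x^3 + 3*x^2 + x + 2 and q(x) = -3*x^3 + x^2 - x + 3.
<p,q> = 2224/105

Expand the product: p(x)·q(x) = 6*x^6 - 11*x^5 + 2*x^4 - 14*x^3 + 10*x^2 + x + 6.
∫_{-1}^{1} of each monomial x^k gives [2/(k+1) if k even, 0 if k odd]. Integrating term-by-term (or equivalently evaluating the antiderivative F(x) = 6*x^7/7 - 11*x^6/6 + 2*x^5/5 - 7*x^4/2 + 10*x^3/3 + x^2/2 + 6*x at the endpoints):
  F(1) − F(−1) = 403/70 − (-3239/210) = 2224/105.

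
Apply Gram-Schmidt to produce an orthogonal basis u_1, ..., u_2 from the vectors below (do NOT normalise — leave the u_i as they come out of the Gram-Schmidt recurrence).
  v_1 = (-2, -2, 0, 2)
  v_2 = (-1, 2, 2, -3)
Orthogonal basis:
  u_1 = (-2, -2, 0, 2)
  u_2 = (-7/3, 2/3, 2, -5/3)

Apply the Gram-Schmidt recurrence
  u_1 = v_1
  u_i = v_i − Σ_{j<i} ((v_i · u_j) / (u_j · u_j)) · u_j.

Step by step this gives:
  u_1 = (-2, -2, 0, 2)
  u_2 = (-7/3, 2/3, 2, -5/3)

Orthogonality check:
  u_2 · u_1 = 0 (should be 0)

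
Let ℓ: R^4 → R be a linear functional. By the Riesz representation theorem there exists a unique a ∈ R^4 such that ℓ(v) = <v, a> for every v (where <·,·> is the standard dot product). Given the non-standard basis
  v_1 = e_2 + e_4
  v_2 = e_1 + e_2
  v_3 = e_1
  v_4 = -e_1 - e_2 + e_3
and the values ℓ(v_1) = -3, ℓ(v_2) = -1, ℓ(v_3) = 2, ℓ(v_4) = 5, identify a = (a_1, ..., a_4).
a = (2, -3, 4, 0)

Write a = (a_1, ..., a_4) in the standard basis. For each basis vector v_i, ℓ(v_i) = <v_i, a> is a linear equation in the a_j's. Collect the n equations into a matrix system V a = ℓ, where row i of V is v_i (expressed in the standard basis). Since V is invertible (lower-triangular with 1s on the diagonal, up to permutation), solve by back-substitution:
  V =
[[0, 1, 0, 1],
 [1, 1, 0, 0],
 [1, 0, 0, 0],
 [-1, -1, 1, 0]]
  V a = (-3, -1, 2, 5)
Solving gives a = (2, -3, 4, 0).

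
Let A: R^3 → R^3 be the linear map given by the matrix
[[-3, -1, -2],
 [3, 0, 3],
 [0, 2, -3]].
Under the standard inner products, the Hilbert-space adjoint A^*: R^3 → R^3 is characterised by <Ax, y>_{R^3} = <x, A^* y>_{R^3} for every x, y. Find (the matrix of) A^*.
A^* = A^T =
[[-3, 3, 0],
 [-1, 0, 2],
 [-2, 3, -3]]

For real matrices with standard dot products, the defining identity <Ax, y> = <x, A^* y> gives (Ax)^T y = x^T (A^*) y, i.e. x^T A^T y = x^T (A^*) y. Since this holds for all x, y, we must have A^* = A^T. Therefore
A^* =
[[-3, 3, 0],
 [-1, 0, 2],
 [-2, 3, -3]].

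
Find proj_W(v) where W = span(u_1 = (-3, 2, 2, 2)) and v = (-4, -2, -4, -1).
proj_W(v) = (2/7, -4/21, -4/21, -4/21)

Set up U = [u_1 | ... | u_1] ∈ R^(4×1). The projector onto W = col(U) is P = U (U^T U)^(-1) U^T.
Compute U^T U =
  [21],
and U^T v = (-2).
Solve U^T U · c = U^T v for the coefficients: c = (-2/21). The projection is proj_W(v) = U c.
Check: (v - proj_W(v)) · u_1 = 0  (should be 0).
Result: proj_W(v) = (2/7, -4/21, -4/21, -4/21).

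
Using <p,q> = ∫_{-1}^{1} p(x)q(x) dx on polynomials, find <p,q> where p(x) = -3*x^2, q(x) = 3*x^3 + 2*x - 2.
<p,q> = 4

Expand the product: p(x)·q(x) = -9*x^5 - 6*x^3 + 6*x^2.
∫_{-1}^{1} of each monomial x^k gives [2/(k+1) if k even, 0 if k odd]. Integrating term-by-term (or equivalently evaluating the antiderivative F(x) = -3*x^6/2 - 3*x^4/2 + 2*x^3 at the endpoints):
  F(1) − F(−1) = -1 − (-5) = 4.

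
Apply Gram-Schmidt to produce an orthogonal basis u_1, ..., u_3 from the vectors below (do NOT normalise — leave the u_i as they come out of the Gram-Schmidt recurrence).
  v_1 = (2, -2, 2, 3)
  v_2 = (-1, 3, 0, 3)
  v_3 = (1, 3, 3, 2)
Orthogonal basis:
  u_1 = (2, -2, 2, 3)
  u_2 = (-23/21, 65/21, -2/21, 20/7)
  u_3 = (204/199, 306/199, 459/199, -238/199)

Apply the Gram-Schmidt recurrence
  u_1 = v_1
  u_i = v_i − Σ_{j<i} ((v_i · u_j) / (u_j · u_j)) · u_j.

Step by step this gives:
  u_1 = (2, -2, 2, 3)
  u_2 = (-23/21, 65/21, -2/21, 20/7)
  u_3 = (204/199, 306/199, 459/199, -238/199)

Orthogonality check:
  u_2 · u_1 = 0 (should be 0)
  u_3 · u_1 = 0 (should be 0)
  u_3 · u_2 = 0 (should be 0)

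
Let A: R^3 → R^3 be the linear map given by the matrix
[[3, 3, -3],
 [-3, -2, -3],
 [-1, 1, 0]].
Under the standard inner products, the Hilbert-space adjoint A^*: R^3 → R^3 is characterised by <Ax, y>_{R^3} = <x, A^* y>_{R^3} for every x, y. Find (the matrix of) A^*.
A^* = A^T =
[[3, -3, -1],
 [3, -2, 1],
 [-3, -3, 0]]

For real matrices with standard dot products, the defining identity <Ax, y> = <x, A^* y> gives (Ax)^T y = x^T (A^*) y, i.e. x^T A^T y = x^T (A^*) y. Since this holds for all x, y, we must have A^* = A^T. Therefore
A^* =
[[3, -3, -1],
 [3, -2, 1],
 [-3, -3, 0]].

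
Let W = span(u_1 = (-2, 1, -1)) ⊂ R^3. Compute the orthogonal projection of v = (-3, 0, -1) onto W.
proj_W(v) = (-7/3, 7/6, -7/6)

Set up U = [u_1 | ... | u_1] ∈ R^(3×1). The projector onto W = col(U) is P = U (U^T U)^(-1) U^T.
Compute U^T U =
  [6],
and U^T v = (7).
Solve U^T U · c = U^T v for the coefficients: c = (7/6). The projection is proj_W(v) = U c.
Check: (v - proj_W(v)) · u_1 = 0  (should be 0).
Result: proj_W(v) = (-7/3, 7/6, -7/6).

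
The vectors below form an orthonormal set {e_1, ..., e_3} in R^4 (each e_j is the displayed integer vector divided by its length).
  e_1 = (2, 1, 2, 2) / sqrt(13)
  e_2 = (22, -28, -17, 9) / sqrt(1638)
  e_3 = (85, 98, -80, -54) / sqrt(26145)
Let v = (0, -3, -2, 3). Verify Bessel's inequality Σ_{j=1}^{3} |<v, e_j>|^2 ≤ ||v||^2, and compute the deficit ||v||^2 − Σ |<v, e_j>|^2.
Σ |<v, e_j>|^2 = 13499/830; ||v||^2 = 22; deficit = 4761/830

Write each e_j = u_j / sqrt(<u_j, u_j>) where u_j is the displayed integer vector. Then <v, e_j> = <v, u_j> / sqrt(<u_j, u_j>), so |<v, e_j>|^2 = <v, u_j>^2 / <u_j, u_j>.
Coefficients: <v, e_1> = -1/sqrt(13), <v, e_2> = 145/sqrt(1638), <v, e_3> = -296/sqrt(26145).
Square and sum: Σ |<v, e_j>|^2 = 13499/830.
Compute ||v||^2 = v·v = 22.
Deficit = 22 − 13499/830 = 4761/830 ≥ 0, confirming Bessel's inequality. (The deficit equals ||v − Σ <v,e_j> e_j||^2, the squared distance from v to span{e_j}.)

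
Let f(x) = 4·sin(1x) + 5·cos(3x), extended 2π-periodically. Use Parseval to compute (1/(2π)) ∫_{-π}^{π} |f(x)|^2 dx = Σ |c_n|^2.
Σ |c_n|^2 = 41/2

Expand |f|^2 and use orthogonality of {sin(nx), cos(mx)} on [-π, π]:
  ∫_{-π}^{π} sin(nx)^2 dx = π, ∫ cos(mx)^2 dx = π, and cross terms integrate to 0.
So ∫_{-π}^{π} f(x)^2 dx = 4^2 · π + 5^2 · π = (16 + 25)π.
Divide by 2π: (16 + 25)/2 = 41/2.
By Parseval, this equals Σ |c_n|^2.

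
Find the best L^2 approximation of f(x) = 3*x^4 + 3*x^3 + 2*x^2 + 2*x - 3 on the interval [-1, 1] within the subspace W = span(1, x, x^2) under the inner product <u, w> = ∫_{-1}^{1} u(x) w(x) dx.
g(x) = 32*x^2/7 + 19*x/5 - 114/35

The best approximation g ∈ W is the orthogonal projection of f onto W. Writing g = a_0 + a_1 x + a_2 x^2, the coefficients solve the normal equations G · a = b where
  G_{ij} = <φ_i, φ_j> and b_i = <f, φ_i>, with φ_0 = 1, φ_1 = x, φ_2 = x^2.
G =
  [2, 0, 2/3]
  [0, 2/3, 0]
  [2/3, 0, 2/5],
b = (-52/15, 38/15, -12/35).
Solving gives a_0 = -114/35, a_1 = 19/5, a_2 = 32/7, so
  g(x) = 32*x^2/7 + 19*x/5 - 114/35.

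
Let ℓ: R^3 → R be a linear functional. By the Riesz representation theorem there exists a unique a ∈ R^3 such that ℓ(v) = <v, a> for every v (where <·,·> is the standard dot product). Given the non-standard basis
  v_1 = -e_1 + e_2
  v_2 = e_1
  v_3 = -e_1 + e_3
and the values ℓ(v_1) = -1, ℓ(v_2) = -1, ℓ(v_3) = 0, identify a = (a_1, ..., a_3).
a = (-1, -2, -1)

Write a = (a_1, ..., a_3) in the standard basis. For each basis vector v_i, ℓ(v_i) = <v_i, a> is a linear equation in the a_j's. Collect the n equations into a matrix system V a = ℓ, where row i of V is v_i (expressed in the standard basis). Since V is invertible (lower-triangular with 1s on the diagonal, up to permutation), solve by back-substitution:
  V =
[[-1, 1, 0],
 [1, 0, 0],
 [-1, 0, 1]]
  V a = (-1, -1, 0)
Solving gives a = (-1, -2, -1).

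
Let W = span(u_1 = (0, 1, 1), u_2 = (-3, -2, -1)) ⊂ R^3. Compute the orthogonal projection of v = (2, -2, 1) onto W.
proj_W(v) = (27/19, -5/19, -14/19)

Set up U = [u_1 | ... | u_2] ∈ R^(3×2). The projector onto W = col(U) is P = U (U^T U)^(-1) U^T.
Compute U^T U =
  [2, -3]
  [-3, 14],
and U^T v = (-1, -3).
Solve U^T U · c = U^T v for the coefficients: c = (-23/19, -9/19). The projection is proj_W(v) = U c.
Check: (v - proj_W(v)) · u_1 = 0  (should be 0).
Check: (v - proj_W(v)) · u_2 = 0  (should be 0).
Result: proj_W(v) = (27/19, -5/19, -14/19).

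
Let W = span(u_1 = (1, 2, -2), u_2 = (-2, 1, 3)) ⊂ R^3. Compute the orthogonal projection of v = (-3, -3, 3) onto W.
proj_W(v) = (-29/15, -43/15, 11/3)

Set up U = [u_1 | ... | u_2] ∈ R^(3×2). The projector onto W = col(U) is P = U (U^T U)^(-1) U^T.
Compute U^T U =
  [9, -6]
  [-6, 14],
and U^T v = (-15, 12).
Solve U^T U · c = U^T v for the coefficients: c = (-23/15, 1/5). The projection is proj_W(v) = U c.
Check: (v - proj_W(v)) · u_1 = 0  (should be 0).
Check: (v - proj_W(v)) · u_2 = 0  (should be 0).
Result: proj_W(v) = (-29/15, -43/15, 11/3).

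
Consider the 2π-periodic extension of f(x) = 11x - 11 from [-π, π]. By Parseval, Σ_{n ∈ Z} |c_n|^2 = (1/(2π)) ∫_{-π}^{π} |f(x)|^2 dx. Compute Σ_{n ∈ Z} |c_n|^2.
Σ |c_n|^2 = 121π^2/3 + 121

Expand and integrate term by term over [-π, π]:
  ∫ (11x)^2 dx = 121·(2π^3/3); ∫ 2·11·(-11)·x dx = 0 (odd integrand); ∫ (-11)^2 dx = 121·2π.
So (1/(2π)) ∫_{-π}^{π} (11x - 11)^2 dx = 121π^2/3 + 121 = 121π^2/3 + 121.
Parseval ⇒ Σ |c_n|^2 = 121π^2/3 + 121.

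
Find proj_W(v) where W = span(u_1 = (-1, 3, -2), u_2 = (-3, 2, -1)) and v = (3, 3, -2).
proj_W(v) = (221/75, 41/15, -178/75)

Set up U = [u_1 | ... | u_2] ∈ R^(3×2). The projector onto W = col(U) is P = U (U^T U)^(-1) U^T.
Compute U^T U =
  [14, 11]
  [11, 14],
and U^T v = (10, -1).
Solve U^T U · c = U^T v for the coefficients: c = (151/75, -124/75). The projection is proj_W(v) = U c.
Check: (v - proj_W(v)) · u_1 = 0  (should be 0).
Check: (v - proj_W(v)) · u_2 = 0  (should be 0).
Result: proj_W(v) = (221/75, 41/15, -178/75).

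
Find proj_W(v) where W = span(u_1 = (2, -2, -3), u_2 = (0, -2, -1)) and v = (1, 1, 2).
proj_W(v) = (-1/9, 14/9, 8/9)

Set up U = [u_1 | ... | u_2] ∈ R^(3×2). The projector onto W = col(U) is P = U (U^T U)^(-1) U^T.
Compute U^T U =
  [17, 7]
  [7, 5],
and U^T v = (-6, -4).
Solve U^T U · c = U^T v for the coefficients: c = (-1/18, -13/18). The projection is proj_W(v) = U c.
Check: (v - proj_W(v)) · u_1 = 0  (should be 0).
Check: (v - proj_W(v)) · u_2 = 0  (should be 0).
Result: proj_W(v) = (-1/9, 14/9, 8/9).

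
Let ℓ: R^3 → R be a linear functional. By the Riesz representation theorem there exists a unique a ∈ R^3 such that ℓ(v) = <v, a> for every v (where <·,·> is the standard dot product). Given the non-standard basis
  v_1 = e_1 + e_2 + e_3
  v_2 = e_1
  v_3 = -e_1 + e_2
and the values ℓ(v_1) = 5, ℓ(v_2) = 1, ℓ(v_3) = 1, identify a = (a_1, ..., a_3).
a = (1, 2, 2)

Write a = (a_1, ..., a_3) in the standard basis. For each basis vector v_i, ℓ(v_i) = <v_i, a> is a linear equation in the a_j's. Collect the n equations into a matrix system V a = ℓ, where row i of V is v_i (expressed in the standard basis). Since V is invertible (lower-triangular with 1s on the diagonal, up to permutation), solve by back-substitution:
  V =
[[1, 1, 1],
 [1, 0, 0],
 [-1, 1, 0]]
  V a = (5, 1, 1)
Solving gives a = (1, 2, 2).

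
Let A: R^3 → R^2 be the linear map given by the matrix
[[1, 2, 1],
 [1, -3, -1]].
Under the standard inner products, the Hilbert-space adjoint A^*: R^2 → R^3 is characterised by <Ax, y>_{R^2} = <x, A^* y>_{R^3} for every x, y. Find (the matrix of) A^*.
A^* = A^T =
[[1, 1],
 [2, -3],
 [1, -1]]

For real matrices with standard dot products, the defining identity <Ax, y> = <x, A^* y> gives (Ax)^T y = x^T (A^*) y, i.e. x^T A^T y = x^T (A^*) y. Since this holds for all x, y, we must have A^* = A^T. Therefore
A^* =
[[1, 1],
 [2, -3],
 [1, -1]].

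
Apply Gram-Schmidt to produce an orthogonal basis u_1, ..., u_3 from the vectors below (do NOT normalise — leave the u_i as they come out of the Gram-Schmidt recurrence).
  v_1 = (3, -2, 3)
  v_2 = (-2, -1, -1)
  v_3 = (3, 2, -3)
Orthogonal basis:
  u_1 = (3, -2, 3)
  u_2 = (-23/22, -18/11, -1/22)
  u_3 = (150/83, -90/83, -210/83)

Apply the Gram-Schmidt recurrence
  u_1 = v_1
  u_i = v_i − Σ_{j<i} ((v_i · u_j) / (u_j · u_j)) · u_j.

Step by step this gives:
  u_1 = (3, -2, 3)
  u_2 = (-23/22, -18/11, -1/22)
  u_3 = (150/83, -90/83, -210/83)

Orthogonality check:
  u_2 · u_1 = 0 (should be 0)
  u_3 · u_1 = 0 (should be 0)
  u_3 · u_2 = 0 (should be 0)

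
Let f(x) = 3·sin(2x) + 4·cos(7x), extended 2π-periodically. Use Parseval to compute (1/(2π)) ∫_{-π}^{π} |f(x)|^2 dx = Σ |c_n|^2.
Σ |c_n|^2 = 25/2

Expand |f|^2 and use orthogonality of {sin(nx), cos(mx)} on [-π, π]:
  ∫_{-π}^{π} sin(nx)^2 dx = π, ∫ cos(mx)^2 dx = π, and cross terms integrate to 0.
So ∫_{-π}^{π} f(x)^2 dx = 3^2 · π + 4^2 · π = (9 + 16)π.
Divide by 2π: (9 + 16)/2 = 25/2.
By Parseval, this equals Σ |c_n|^2.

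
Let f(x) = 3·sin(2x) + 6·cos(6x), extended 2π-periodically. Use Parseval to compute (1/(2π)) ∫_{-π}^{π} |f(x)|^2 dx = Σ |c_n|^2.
Σ |c_n|^2 = 45/2

Expand |f|^2 and use orthogonality of {sin(nx), cos(mx)} on [-π, π]:
  ∫_{-π}^{π} sin(nx)^2 dx = π, ∫ cos(mx)^2 dx = π, and cross terms integrate to 0.
So ∫_{-π}^{π} f(x)^2 dx = 3^2 · π + 6^2 · π = (9 + 36)π.
Divide by 2π: (9 + 36)/2 = 45/2.
By Parseval, this equals Σ |c_n|^2.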